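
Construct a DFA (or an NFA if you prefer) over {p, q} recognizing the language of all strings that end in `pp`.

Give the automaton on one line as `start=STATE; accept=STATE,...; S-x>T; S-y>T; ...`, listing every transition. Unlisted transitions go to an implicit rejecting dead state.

start=s0; accept=s2; s0-p>s1; s0-q>s0; s1-p>s2; s1-q>s0; s2-p>s2; s2-q>s0

Remember how much of `pp` the current input suffix matches. State s0 means no match yet; s1 means the last symbol is `p`; s2 means the last 2 symbols are `pp`. Only s2 accepts. On a mismatch, fall back to the longest proper suffix that is still a prefix of `pp`.
        p   q  
>  s0   s1  s0 
   s1   s2  s0 
 * s2   s2  s0 
(> = start, * = accepting)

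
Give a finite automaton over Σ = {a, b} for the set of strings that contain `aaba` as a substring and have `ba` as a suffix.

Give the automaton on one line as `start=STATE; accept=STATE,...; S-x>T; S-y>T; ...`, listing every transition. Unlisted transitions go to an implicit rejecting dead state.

start=q0; accept=q6; q0-a>q1; q0-b>q2; q1-a>q3; q1-b>q2; q2-a>q4; q2-b>q2; q3-a>q3; q3-b>q5; q4-a>q3; q4-b>q2; q5-a>q6; q5-b>q2; q6-a>q7; q6-b>q8; q7-a>q7; q7-b>q8; q8-a>q6; q8-b>q8

Build one automaton per condition and run them in lockstep. One (5 states) tracks whether and how much of `aaba` has been seen; the other (3 states) tracks how much of the suffix `ba` has currently been matched. Each combined state is a pair, one component from each; accept when both components accept.
9 states suffice.
        a   b  
>  q0   q1  q2 
   q1   q3  q2 
   q2   q4  q2 
   q3   q3  q5 
   q4   q3  q2 
   q5   q6  q2 
 * q6   q7  q8 
   q7   q7  q8 
   q8   q6  q8 
(> = start, * = accepting)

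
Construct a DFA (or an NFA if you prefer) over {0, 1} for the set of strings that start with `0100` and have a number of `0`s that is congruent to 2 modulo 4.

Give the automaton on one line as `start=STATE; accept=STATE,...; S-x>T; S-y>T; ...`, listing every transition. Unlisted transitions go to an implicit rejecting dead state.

start=s0; accept=s11; s0-0>s1; s0-1>s2; s1-0>s3; s1-1>s4; s2-0>s5; s2-1>s2; s3-0>s6; s3-1>s3; s4-0>s7; s4-1>s5; s5-0>s3; s5-1>s5; s6-0>s2; s6-1>s6; s7-0>s8; s7-1>s3; s8-0>s9; s8-1>s8; s9-0>s10; s9-1>s9; s10-0>s11; s10-1>s10; s11-0>s8; s11-1>s11

Build one automaton per condition and run them in lockstep. The first has 6 states tracking whether the input so far still matches the prefix `0100`; the second has 4 states tracking the count of `0`s modulo 4. A product state is a pair (one from each), accepting exactly when both do.
A 12-state machine:
          0    1  
>  s0     s1   s2 
   s1     s3   s4 
   s2     s5   s2 
   s3     s6   s3 
   s4     s7   s5 
   s5     s3   s5 
   s6     s2   s6 
   s7     s8   s3 
   s8     s9   s8 
   s9    s10   s9 
   s10   s11  s10 
 * s11    s8  s11 
(> = start, * = accepting)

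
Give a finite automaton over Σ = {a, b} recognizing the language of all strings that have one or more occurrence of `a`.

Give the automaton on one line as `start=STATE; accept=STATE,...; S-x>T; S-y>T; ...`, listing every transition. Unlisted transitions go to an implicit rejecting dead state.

Only the number of `a`s matters, and only up to 2. Make a chain q0 → q1 → q2 advanced by each `a` (with q2 absorbing); every other symbol self-loops. The accepting set is {q1, q2}.
        a   b  
>  q0   q1  q0 
 * q1   q2  q1 
 * q2   q2  q2 
(> = start, * = accepting)

start=q0; accept=q1,q2; q0-a>q1; q0-b>q0; q1-a>q2; q1-b>q1; q2-a>q2; q2-b>q2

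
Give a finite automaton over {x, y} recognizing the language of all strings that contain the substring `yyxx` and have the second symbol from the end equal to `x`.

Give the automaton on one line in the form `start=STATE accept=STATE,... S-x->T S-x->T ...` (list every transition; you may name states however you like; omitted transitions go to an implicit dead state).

Build one automaton per condition and run them in lockstep. The first has 5 states tracking whether and how much of `yyxx` has been seen; the second has 7 states tracking the last 2 symbols read. A product state is a pair (one from each), accepting exactly when both do. After merging equivalent states the machine shrinks.
        x   y  
>  q0   q0  q1 
   q1   q0  q2 
   q2   q3  q2 
   q3   q4  q1 
 * q4   q4  q5 
 * q5   q6  q7 
   q6   q4  q5 
   q7   q6  q7 
(> = start, * = accepting)

start=q0 accept=q4,q5 q0-x->q0 q0-y->q1 q1-x->q0 q1-y->q2 q2-x->q3 q2-y->q2 q3-x->q4 q3-y->q1 q4-x->q4 q4-y->q5 q5-x->q6 q5-y->q7 q6-x->q4 q6-y->q5 q7-x->q6 q7-y->q7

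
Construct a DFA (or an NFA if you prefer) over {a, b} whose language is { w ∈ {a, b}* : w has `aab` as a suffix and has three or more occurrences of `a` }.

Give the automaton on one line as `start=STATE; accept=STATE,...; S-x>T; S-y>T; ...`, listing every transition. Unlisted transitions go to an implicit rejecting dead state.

start=S0; accept=S4; S0-a>S1; S0-b>S0; S1-a>S2; S1-b>S1; S2-a>S3; S2-b>S1; S3-a>S3; S3-b>S4; S4-a>S2; S4-b>S1

Run two small machines in parallel and take their product. The first has 4 states tracking how much of the suffix `aab` has currently been matched; the second has 5 states tracking the count of `a`s, saturating at 4. A product state is a pair (one from each), accepting exactly when both do. After merging equivalent states the machine shrinks.
5 states suffice.
        a   b  
>  S0   S1  S0 
   S1   S2  S1 
   S2   S3  S1 
   S3   S3  S4 
 * S4   S2  S1 
(> = start, * = accepting)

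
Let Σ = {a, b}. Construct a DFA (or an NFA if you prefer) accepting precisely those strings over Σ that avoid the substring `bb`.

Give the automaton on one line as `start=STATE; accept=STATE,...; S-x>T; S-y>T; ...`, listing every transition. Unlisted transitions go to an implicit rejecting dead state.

Track partial matches of the forbidden pattern `bb`. State S2 is a dead state reached once `bb` has occurred; every other state accepts. S0 means no part of `bb` is currently matched.
3 states suffice.
        a   b  
>* S0   S0  S1 
 * S1   S0  S2 
   S2   S2  S2 
(> = start, * = accepting)

start=S0; accept=S0,S1; S0-a>S0; S0-b>S1; S1-a>S0; S1-b>S2; S2-a>S2; S2-b>S2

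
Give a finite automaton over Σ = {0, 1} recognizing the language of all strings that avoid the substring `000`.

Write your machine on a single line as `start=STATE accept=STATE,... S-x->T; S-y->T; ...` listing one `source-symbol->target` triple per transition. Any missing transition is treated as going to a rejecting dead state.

Track partial matches of the forbidden pattern `000`. State q3 is a dead state reached once `000` has occurred; every other state accepts. q0 means no part of `000` is currently matched.
A 4-state machine:
        0   1  
>* q0   q1  q0 
 * q1   q2  q0 
 * q2   q3  q0 
   q3   q3  q3 
(> = start, * = accepting)

start=q0; accept=q0,q1,q2; q0-0->q1; q0-1->q0; q1-0->q2; q1-1->q0; q2-0->q3; q2-1->q0; q3-0->q3; q3-1->q3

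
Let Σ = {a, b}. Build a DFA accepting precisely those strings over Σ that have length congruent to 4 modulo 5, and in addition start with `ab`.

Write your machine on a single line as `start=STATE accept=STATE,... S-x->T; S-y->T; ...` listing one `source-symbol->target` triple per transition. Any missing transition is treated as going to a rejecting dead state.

Run two small machines in parallel and take their product. One (5 states) tracks the input length modulo 5; the other (4 states) tracks whether the input so far still matches the prefix `ab`. Each combined state is a pair, one component from each; accept when both components accept. After merging equivalent states the machine shrinks.
8 states suffice.
        a   b  
>  S0   S1  S2 
   S1   S2  S3 
   S2   S2  S2 
   S3   S4  S4 
   S4   S5  S5 
 * S5   S6  S6 
   S6   S7  S7 
   S7   S3  S3 
(> = start, * = accepting)

start=S0; accept=S5; S0-a->S1; S0-b->S2; S1-a->S2; S1-b->S3; S2-a->S2; S2-b->S2; S3-a->S4; S3-b->S4; S4-a->S5; S4-b->S5; S5-a->S6; S5-b->S6; S6-a->S7; S6-b->S7; S7-a->S3; S7-b->S3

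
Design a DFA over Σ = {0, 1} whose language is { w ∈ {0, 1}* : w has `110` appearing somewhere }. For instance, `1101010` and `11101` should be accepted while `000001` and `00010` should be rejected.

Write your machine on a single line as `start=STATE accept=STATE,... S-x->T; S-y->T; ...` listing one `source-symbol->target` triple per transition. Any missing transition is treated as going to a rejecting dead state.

Track how much of `110` has been matched so far: state S0 is no progress, S3 is the absorbing accept state reached once `110` has occurred. Intermediate states record partial matches; on a mismatch, fall back to the longest reusable overlap.
4 states suffice.
        0   1  
>  S0   S0  S1 
   S1   S0  S2 
   S2   S3  S2 
 * S3   S3  S3 
(> = start, * = accepting)

start=S0; accept=S3; S0-0->S0; S0-1->S1; S1-0->S0; S1-1->S2; S2-0->S3; S2-1->S2; S3-0->S3; S3-1->S3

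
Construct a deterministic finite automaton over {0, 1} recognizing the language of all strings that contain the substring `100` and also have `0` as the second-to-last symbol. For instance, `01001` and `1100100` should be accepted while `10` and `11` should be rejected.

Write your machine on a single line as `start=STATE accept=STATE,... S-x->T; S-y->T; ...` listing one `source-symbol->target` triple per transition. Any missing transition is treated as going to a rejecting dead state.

start=q0; accept=q3,q4; q0-0->q0; q0-1->q1; q1-0->q2; q1-1->q1; q2-0->q3; q2-1->q1; q3-0->q3; q3-1->q4; q4-0->q5; q4-1->q6; q5-0->q3; q5-1->q4; q6-0->q5; q6-1->q6

Run two small machines in parallel and take their product. One (4 states) tracks whether and how much of `100` has been seen; the other (7 states) tracks the last 2 symbols read. Each combined state is a pair, one component from each; accept when both components accept. Minimizing collapses redundant product states.
A 7-state machine:
        0   1  
>  q0   q0  q1 
   q1   q2  q1 
   q2   q3  q1 
 * q3   q3  q4 
 * q4   q5  q6 
   q5   q3  q4 
   q6   q5  q6 
(> = start, * = accepting)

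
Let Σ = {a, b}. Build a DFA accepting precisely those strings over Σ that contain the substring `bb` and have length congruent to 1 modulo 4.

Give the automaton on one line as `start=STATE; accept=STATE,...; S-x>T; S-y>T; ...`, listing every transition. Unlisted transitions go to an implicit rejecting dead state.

start=S0; accept=S11; S0-a>S1; S0-b>S2; S1-a>S3; S1-b>S4; S2-a>S3; S2-b>S5; S3-a>S6; S3-b>S7; S4-a>S6; S4-b>S8; S5-a>S8; S5-b>S8; S6-a>S0; S6-b>S9; S7-a>S0; S7-b>S10; S8-a>S10; S8-b>S10; S9-a>S1; S9-b>S11; S10-a>S11; S10-b>S11; S11-a>S5; S11-b>S5

Build one automaton per condition and run them in lockstep. The first has 3 states tracking whether and how much of `bb` has been seen; the second has 4 states tracking the input length modulo 4. A product state is a pair (one from each), accepting exactly when both do.
A 12-state machine:
          a    b  
>  S0     S1   S2 
   S1     S3   S4 
   S2     S3   S5 
   S3     S6   S7 
   S4     S6   S8 
   S5     S8   S8 
   S6     S0   S9 
   S7     S0  S10 
   S8    S10  S10 
   S9     S1  S11 
   S10   S11  S11 
 * S11    S5   S5 
(> = start, * = accepting)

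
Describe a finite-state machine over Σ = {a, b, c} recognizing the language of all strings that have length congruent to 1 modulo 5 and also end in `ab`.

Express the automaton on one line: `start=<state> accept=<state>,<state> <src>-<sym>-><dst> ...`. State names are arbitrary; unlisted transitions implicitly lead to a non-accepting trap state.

start=s0 accept=s6 s0-a->s1 s0-b->s1 s0-c->s1 s1-a->s2 s1-b->s2 s1-c->s2 s2-a->s3 s2-b->s3 s2-c->s3 s3-a->s4 s3-b->s4 s3-c->s4 s4-a->s5 s4-b->s0 s4-c->s0 s5-a->s1 s5-b->s6 s5-c->s1 s6-a->s2 s6-b->s2 s6-c->s2

Handle the two conditions separately and then intersect. The first has 5 states tracking the input length modulo 5; the second has 3 states tracking how much of the suffix `ab` has currently been matched. A product state is a pair (one from each), accepting exactly when both do. After merging equivalent states the machine shrinks.
A 7-state machine:
        a   b   c  
>  s0   s1  s1  s1 
   s1   s2  s2  s2 
   s2   s3  s3  s3 
   s3   s4  s4  s4 
   s4   s5  s0  s0 
   s5   s1  s6  s1 
 * s6   s2  s2  s2 
(> = start, * = accepting)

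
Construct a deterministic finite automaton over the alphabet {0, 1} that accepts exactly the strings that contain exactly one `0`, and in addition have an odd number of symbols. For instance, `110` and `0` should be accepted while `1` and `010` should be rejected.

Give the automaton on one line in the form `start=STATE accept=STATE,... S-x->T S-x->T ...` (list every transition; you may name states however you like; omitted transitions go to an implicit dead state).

Handle the two conditions separately and then intersect. One (3 states) tracks the count of `0`s, saturating at 2; the other (2 states) tracks the input length modulo 2. Each combined state is a pair, one component from each; accept when both components accept.
        0   1  
>  q0   q1  q2 
 * q1   q3  q4 
   q2   q4  q0 
   q3   q5  q5 
   q4   q5  q1 
   q5   q3  q3 
(> = start, * = accepting)

start=q0 accept=q1 q0-0->q1 q0-1->q2 q1-0->q3 q1-1->q4 q2-0->q4 q2-1->q0 q3-0->q5 q3-1->q5 q4-0->q5 q4-1->q1 q5-0->q3 q5-1->q3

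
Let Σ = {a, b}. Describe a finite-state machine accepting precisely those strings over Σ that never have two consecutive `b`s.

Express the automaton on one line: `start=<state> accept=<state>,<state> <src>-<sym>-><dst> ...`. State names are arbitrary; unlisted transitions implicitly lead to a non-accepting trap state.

Track partial matches of the forbidden pattern `bb`. State q2 is a dead state reached once `bb` has occurred; every other state accepts. q0 means no part of `bb` is currently matched.
A 3-state machine:
        a   b  
>* q0   q0  q1 
 * q1   q0  q2 
   q2   q2  q2 
(> = start, * = accepting)

start=q0 accept=q0,q1 q0-a->q0 q0-b->q1 q1-a->q0 q1-b->q2 q2-a->q2 q2-b->q2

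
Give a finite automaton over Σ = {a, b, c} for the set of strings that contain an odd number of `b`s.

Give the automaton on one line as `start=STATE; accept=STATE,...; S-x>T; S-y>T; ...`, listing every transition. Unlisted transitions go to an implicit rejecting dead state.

Keep the running count of `b`s modulo 2: each `b` advances along the cycle q0 → q1 → q0 while other symbols loop. Accept at q1.
        a   b   c  
>  q0   q0  q1  q0 
 * q1   q1  q0  q1 
(> = start, * = accepting)

start=q0; accept=q1; q0-a>q0; q0-b>q1; q0-c>q0; q1-a>q1; q1-b>q0; q1-c>q1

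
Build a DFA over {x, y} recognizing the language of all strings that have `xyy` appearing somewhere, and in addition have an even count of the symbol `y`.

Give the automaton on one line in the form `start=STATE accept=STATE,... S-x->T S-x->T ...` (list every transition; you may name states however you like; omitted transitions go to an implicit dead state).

start=q0 accept=q5 q0-x->q1 q0-y->q2 q1-x->q1 q1-y->q3 q2-x->q4 q2-y->q0 q3-x->q4 q3-y->q5 q4-x->q4 q4-y->q6 q5-x->q5 q5-y->q7 q6-x->q1 q6-y->q7 q7-x->q7 q7-y->q5

Handle the two conditions separately and then intersect. The first has 4 states tracking whether and how much of `xyy` has been seen; the second has 2 states tracking the count of `y`s modulo 2. A product state is a pair (one from each), accepting exactly when both do.
An 8-state machine:
        x   y  
>  q0   q1  q2 
   q1   q1  q3 
   q2   q4  q0 
   q3   q4  q5 
   q4   q4  q6 
 * q5   q5  q7 
   q6   q1  q7 
   q7   q7  q5 
(> = start, * = accepting)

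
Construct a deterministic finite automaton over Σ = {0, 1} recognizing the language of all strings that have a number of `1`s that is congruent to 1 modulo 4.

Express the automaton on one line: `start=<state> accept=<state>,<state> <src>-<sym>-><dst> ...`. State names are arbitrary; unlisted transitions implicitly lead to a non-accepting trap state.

Keep the running count of `1`s modulo 4: each `1` advances along the cycle s0 → s1 → s2 → s3 → s0 while other symbols loop. Accept at s1.
A 4-state machine:
        0   1  
>  s0   s0  s1 
 * s1   s1  s2 
   s2   s2  s3 
   s3   s3  s0 
(> = start, * = accepting)

start=s0 accept=s1 s0-0->s0 s0-1->s1 s1-0->s1 s1-1->s2 s2-0->s2 s2-1->s3 s3-0->s3 s3-1->s0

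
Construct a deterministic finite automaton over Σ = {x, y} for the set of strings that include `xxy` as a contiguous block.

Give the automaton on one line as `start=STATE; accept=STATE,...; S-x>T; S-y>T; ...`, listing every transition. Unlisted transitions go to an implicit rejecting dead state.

Track how much of `xxy` has been matched so far: state A is no progress, D is the absorbing accept state reached once `xxy` has occurred. Intermediate states record partial matches; on a mismatch, fall back to the longest reusable overlap.
With 4 states:
       x  y 
>  A   B  A 
   B   C  A 
   C   C  D 
 * D   D  D 
(> = start, * = accepting)

start=A; accept=D; A-x>B; A-y>A; B-x>C; B-y>A; C-x>C; C-y>D; D-x>D; D-y>D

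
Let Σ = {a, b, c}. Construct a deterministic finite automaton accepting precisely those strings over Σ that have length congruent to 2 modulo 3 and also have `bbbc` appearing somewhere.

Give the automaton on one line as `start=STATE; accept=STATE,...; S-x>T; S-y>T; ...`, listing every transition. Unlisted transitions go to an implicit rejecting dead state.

Handle the two conditions separately and then intersect. One (3 states) tracks the input length modulo 3; the other (5 states) tracks whether and how much of `bbbc` has been seen. Each combined state is a pair, one component from each; accept when both components accept.
A 15-state machine:
          a    b    c  
>  s0     s1   s2   s1 
   s1     s3   s4   s3 
   s2     s3   s5   s3 
   s3     s0   s6   s0 
   s4     s0   s7   s0 
   s5     s0   s8   s0 
   s6     s1   s9   s1 
   s7     s1  s10   s1 
   s8     s1  s10  s11 
   s9     s3  s12   s3 
   s10    s3  s12  s13 
   s11   s13  s13  s13 
   s12    s0   s8  s14 
 * s13   s14  s14  s14 
   s14   s11  s11  s11 
(> = start, * = accepting)

start=s0; accept=s13; s0-a>s1; s0-b>s2; s0-c>s1; s1-a>s3; s1-b>s4; s1-c>s3; s2-a>s3; s2-b>s5; s2-c>s3; s3-a>s0; s3-b>s6; s3-c>s0; s4-a>s0; s4-b>s7; s4-c>s0; s5-a>s0; s5-b>s8; s5-c>s0; s6-a>s1; s6-b>s9; s6-c>s1; s7-a>s1; s7-b>s10; s7-c>s1; s8-a>s1; s8-b>s10; s8-c>s11; s9-a>s3; s9-b>s12; s9-c>s3; s10-a>s3; s10-b>s12; s10-c>s13; s11-a>s13; s11-b>s13; s11-c>s13; s12-a>s0; s12-b>s8; s12-c>s14; s13-a>s14; s13-b>s14; s13-c>s14; s14-a>s11; s14-b>s11; s14-c>s11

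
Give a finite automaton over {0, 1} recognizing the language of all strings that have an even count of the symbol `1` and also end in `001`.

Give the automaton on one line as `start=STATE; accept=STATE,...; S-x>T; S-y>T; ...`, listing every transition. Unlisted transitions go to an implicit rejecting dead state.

start=s0; accept=s7; s0-0>s1; s0-1>s2; s1-0>s3; s1-1>s2; s2-0>s4; s2-1>s0; s3-0>s3; s3-1>s5; s4-0>s6; s4-1>s0; s5-0>s4; s5-1>s0; s6-0>s6; s6-1>s7; s7-0>s1; s7-1>s2

Build one automaton per condition and run them in lockstep. The first has 2 states tracking the count of `1`s modulo 2; the second has 4 states tracking how much of the suffix `001` has currently been matched. A product state is a pair (one from each), accepting exactly when both do.
        0   1  
>  s0   s1  s2 
   s1   s3  s2 
   s2   s4  s0 
   s3   s3  s5 
   s4   s6  s0 
   s5   s4  s0 
   s6   s6  s7 
 * s7   s1  s2 
(> = start, * = accepting)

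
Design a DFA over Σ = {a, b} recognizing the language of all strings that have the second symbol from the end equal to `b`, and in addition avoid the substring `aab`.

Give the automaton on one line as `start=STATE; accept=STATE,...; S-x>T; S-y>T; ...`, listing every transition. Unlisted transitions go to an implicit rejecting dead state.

Handle the two conditions separately and then intersect. The first has 7 states tracking the last 2 symbols read; the second has 4 states tracking partial matches of the forbidden pattern `aab`. A product state is a pair (one from each), accepting exactly when both do. After merging equivalent states the machine shrinks.
With 6 states:
        a   b  
>  S0   S1  S2 
   S1   S3  S2 
   S2   S4  S5 
   S3   S3  S3 
 * S4   S3  S2 
 * S5   S4  S5 
(> = start, * = accepting)

start=S0; accept=S4,S5; S0-a>S1; S0-b>S2; S1-a>S3; S1-b>S2; S2-a>S4; S2-b>S5; S3-a>S3; S3-b>S3; S4-a>S3; S4-b>S2; S5-a>S4; S5-b>S5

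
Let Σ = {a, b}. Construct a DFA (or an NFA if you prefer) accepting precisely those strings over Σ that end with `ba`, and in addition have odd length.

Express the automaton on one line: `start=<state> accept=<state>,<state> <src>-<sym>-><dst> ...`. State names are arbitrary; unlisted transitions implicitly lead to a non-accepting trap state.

Handle the two conditions separately and then intersect. The first has 3 states tracking how much of the suffix `ba` has currently been matched; the second has 2 states tracking the input length modulo 2. A product state is a pair (one from each), accepting exactly when both do.
A 6-state machine:
        a   b  
>  S0   S1  S2 
   S1   S0  S3 
   S2   S4  S3 
   S3   S5  S2 
   S4   S1  S2 
 * S5   S0  S3 
(> = start, * = accepting)

start=S0 accept=S5 S0-a->S1 S0-b->S2 S1-a->S0 S1-b->S3 S2-a->S4 S2-b->S3 S3-a->S5 S3-b->S2 S4-a->S1 S4-b->S2 S5-a->S0 S5-b->S3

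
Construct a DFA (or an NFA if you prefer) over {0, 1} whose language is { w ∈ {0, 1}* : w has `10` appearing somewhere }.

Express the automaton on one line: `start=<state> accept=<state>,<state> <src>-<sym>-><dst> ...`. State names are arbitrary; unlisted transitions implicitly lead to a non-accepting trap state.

Track how much of `10` has been matched so far: state A is no progress, C is the absorbing accept state reached once `10` has occurred. Intermediate states record partial matches; on a mismatch, fall back to the longest reusable overlap.
A 3-state machine:
       0  1 
>  A   A  B 
   B   C  B 
 * C   C  C 
(> = start, * = accepting)

start=A accept=C A-0->A A-1->B B-0->C B-1->B C-0->C C-1->C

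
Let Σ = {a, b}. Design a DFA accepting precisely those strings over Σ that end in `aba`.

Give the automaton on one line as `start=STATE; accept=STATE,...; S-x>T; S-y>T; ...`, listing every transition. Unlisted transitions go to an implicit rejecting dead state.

Let each state record the length of the longest suffix of the input read so far that is also a prefix of `aba`. q1 means the last symbol is `a`; q2 means the last 2 symbols are `ab`; q3 means the last 3 symbols are `aba`. Accept only at q3, where the string currently ends in `aba`.
        a   b  
>  q0   q1  q0 
   q1   q1  q2 
   q2   q3  q0 
 * q3   q1  q2 
(> = start, * = accepting)

start=q0; accept=q3; q0-a>q1; q0-b>q0; q1-a>q1; q1-b>q2; q2-a>q3; q2-b>q0; q3-a>q1; q3-b>q2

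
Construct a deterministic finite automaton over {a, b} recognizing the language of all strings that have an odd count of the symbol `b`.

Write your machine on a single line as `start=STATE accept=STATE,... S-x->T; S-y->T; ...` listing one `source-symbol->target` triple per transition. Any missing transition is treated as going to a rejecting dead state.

start=q0; accept=q1; q0-a->q0; q0-b->q1; q1-a->q1; q1-b->q0

Keep the running count of `b`s modulo 2: each `b` advances along the cycle q0 → q1 → q0 while other symbols loop. Accept at q1.
        a   b  
>  q0   q0  q1 
 * q1   q1  q0 
(> = start, * = accepting)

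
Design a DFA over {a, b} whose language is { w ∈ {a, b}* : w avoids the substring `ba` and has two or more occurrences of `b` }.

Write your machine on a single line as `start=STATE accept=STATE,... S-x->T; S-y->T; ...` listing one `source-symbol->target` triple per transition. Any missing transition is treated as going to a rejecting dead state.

Handle the two conditions separately and then intersect. The first has 3 states tracking partial matches of the forbidden pattern `ba`; the second has 4 states tracking the count of `b`s, saturating at 3. A product state is a pair (one from each), accepting exactly when both do.
A 7-state machine:
        a   b  
>  q0   q0  q1 
   q1   q2  q3 
   q2   q2  q4 
 * q3   q4  q5 
   q4   q4  q6 
 * q5   q6  q5 
   q6   q6  q6 
(> = start, * = accepting)

start=q0; accept=q3,q5; q0-a->q0; q0-b->q1; q1-a->q2; q1-b->q3; q2-a->q2; q2-b->q4; q3-a->q4; q3-b->q5; q4-a->q4; q4-b->q6; q5-a->q6; q5-b->q5; q6-a->q6; q6-b->q6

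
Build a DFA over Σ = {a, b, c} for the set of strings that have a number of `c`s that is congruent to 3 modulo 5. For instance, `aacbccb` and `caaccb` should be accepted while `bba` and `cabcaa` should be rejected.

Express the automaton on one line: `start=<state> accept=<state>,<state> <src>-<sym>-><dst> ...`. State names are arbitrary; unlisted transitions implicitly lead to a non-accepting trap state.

Keep the running count of `c`s modulo 5: each `c` advances along the cycle q0 → q1 → q2 → q3 → q4 → q0 while other symbols loop. Accept at q3.
A 5-state machine:
        a   b   c  
>  q0   q0  q0  q1 
   q1   q1  q1  q2 
   q2   q2  q2  q3 
 * q3   q3  q3  q4 
   q4   q4  q4  q0 
(> = start, * = accepting)

start=q0 accept=q3 q0-a->q0 q0-b->q0 q0-c->q1 q1-a->q1 q1-b->q1 q1-c->q2 q2-a->q2 q2-b->q2 q2-c->q3 q3-a->q3 q3-b->q3 q3-c->q4 q4-a->q4 q4-b->q4 q4-c->q0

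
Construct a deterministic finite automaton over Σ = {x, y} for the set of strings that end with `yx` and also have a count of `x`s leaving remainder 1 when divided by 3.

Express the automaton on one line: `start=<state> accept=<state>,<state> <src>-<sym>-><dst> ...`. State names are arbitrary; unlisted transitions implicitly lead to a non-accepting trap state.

start=s0 accept=s4 s0-x->s1 s0-y->s2 s1-x->s3 s1-y->s1 s2-x->s4 s2-y->s2 s3-x->s0 s3-y->s3 s4-x->s3 s4-y->s1

Build one automaton per condition and run them in lockstep. One (3 states) tracks how much of the suffix `yx` has currently been matched; the other (3 states) tracks the count of `x`s modulo 3. Each combined state is a pair, one component from each; accept when both components accept. Minimizing collapses redundant product states.
5 states suffice.
        x   y  
>  s0   s1  s2 
   s1   s3  s1 
   s2   s4  s2 
   s3   s0  s3 
 * s4   s3  s1 
(> = start, * = accepting)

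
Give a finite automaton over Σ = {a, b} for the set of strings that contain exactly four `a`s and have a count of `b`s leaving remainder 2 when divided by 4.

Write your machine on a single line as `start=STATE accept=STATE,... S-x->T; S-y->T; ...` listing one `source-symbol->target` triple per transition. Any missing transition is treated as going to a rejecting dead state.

start=q0; accept=q19; q0-a->q1; q0-b->q2; q1-a->q3; q1-b->q4; q2-a->q4; q2-b->q5; q3-a->q6; q3-b->q7; q4-a->q7; q4-b->q8; q5-a->q8; q5-b->q9; q6-a->q10; q6-b->q11; q7-a->q11; q7-b->q12; q8-a->q12; q8-b->q13; q9-a->q13; q9-b->q0; q10-a->q14; q10-b->q15; q11-a->q15; q11-b->q16; q12-a->q16; q12-b->q17; q13-a->q17; q13-b->q1; q14-a->q14; q14-b->q18; q15-a->q18; q15-b->q19; q16-a->q19; q16-b->q20; q17-a->q20; q17-b->q3; q18-a->q18; q18-b->q21; q19-a->q21; q19-b->q22; q20-a->q22; q20-b->q6; q21-a->q21; q21-b->q23; q22-a->q23; q22-b->q10; q23-a->q23; q23-b->q14

Run two small machines in parallel and take their product. One (6 states) tracks the count of `a`s, saturating at 5; the other (4 states) tracks the count of `b`s modulo 4. Each combined state is a pair, one component from each; accept when both components accept.
24 states suffice.
          a    b  
>  q0     q1   q2 
   q1     q3   q4 
   q2     q4   q5 
   q3     q6   q7 
   q4     q7   q8 
   q5     q8   q9 
   q6    q10  q11 
   q7    q11  q12 
   q8    q12  q13 
   q9    q13   q0 
   q10   q14  q15 
   q11   q15  q16 
   q12   q16  q17 
   q13   q17   q1 
   q14   q14  q18 
   q15   q18  q19 
   q16   q19  q20 
   q17   q20   q3 
   q18   q18  q21 
 * q19   q21  q22 
   q20   q22   q6 
   q21   q21  q23 
   q22   q23  q10 
   q23   q23  q14 
(> = start, * = accepting)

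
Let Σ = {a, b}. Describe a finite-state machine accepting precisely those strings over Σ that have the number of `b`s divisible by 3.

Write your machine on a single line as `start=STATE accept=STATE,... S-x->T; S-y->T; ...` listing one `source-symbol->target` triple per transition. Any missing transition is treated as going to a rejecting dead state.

start=q0; accept=q0; q0-a->q0; q0-b->q1; q1-a->q1; q1-b->q2; q2-a->q2; q2-b->q0

Keep the running count of `b`s modulo 3: each `b` advances along the cycle q0 → q1 → q2 → q0 while other symbols loop. Accept at q0.
With 3 states:
        a   b  
>* q0   q0  q1 
   q1   q1  q2 
   q2   q2  q0 
(> = start, * = accepting)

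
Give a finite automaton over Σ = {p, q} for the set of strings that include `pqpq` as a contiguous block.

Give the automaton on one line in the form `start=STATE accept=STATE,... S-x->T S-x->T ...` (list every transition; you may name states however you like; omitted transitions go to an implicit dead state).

start=S0 accept=S4 S0-p->S1 S0-q->S0 S1-p->S1 S1-q->S2 S2-p->S3 S2-q->S0 S3-p->S1 S3-q->S4 S4-p->S4 S4-q->S4

States S0..S3 record the length of the longest prefix of `pqpq` that matches the current input suffix. Reaching S4 means `pqpq` has been seen, and we stay there forever. Accept from S4.
A 5-state machine:
        p   q  
>  S0   S1  S0 
   S1   S1  S2 
   S2   S3  S0 
   S3   S1  S4 
 * S4   S4  S4 
(> = start, * = accepting)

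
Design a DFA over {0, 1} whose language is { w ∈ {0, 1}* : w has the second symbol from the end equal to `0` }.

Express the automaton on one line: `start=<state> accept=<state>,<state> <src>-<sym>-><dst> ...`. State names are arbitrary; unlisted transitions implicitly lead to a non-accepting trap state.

A DFA must remember the last 2 symbols (since which symbol is second-to-last isn't known until the input ends). Use one state per possible window of the last ≤2 symbols; accept from those whose window starts with `0`.
7 states suffice.
       0  1 
>  A   B  C 
   B   D  E 
   C   F  G 
 * D   D  E 
 * E   F  G 
   F   D  E 
   G   F  G 
(> = start, * = accepting)

start=A accept=D,E A-0->B A-1->C B-0->D B-1->E C-0->F C-1->G D-0->D D-1->E E-0->F E-1->G F-0->D F-1->E G-0->F G-1->G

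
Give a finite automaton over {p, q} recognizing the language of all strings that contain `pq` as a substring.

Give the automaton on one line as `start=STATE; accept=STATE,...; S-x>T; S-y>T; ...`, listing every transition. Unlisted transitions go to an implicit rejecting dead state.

start=S0; accept=S2; S0-p>S1; S0-q>S0; S1-p>S1; S1-q>S2; S2-p>S2; S2-q>S2

Track how much of `pq` has been matched so far: state S0 is no progress, S2 is the absorbing accept state reached once `pq` has occurred. Intermediate states record partial matches; on a mismatch, fall back to the longest reusable overlap.
        p   q  
>  S0   S1  S0 
   S1   S1  S2 
 * S2   S2  S2 
(> = start, * = accepting)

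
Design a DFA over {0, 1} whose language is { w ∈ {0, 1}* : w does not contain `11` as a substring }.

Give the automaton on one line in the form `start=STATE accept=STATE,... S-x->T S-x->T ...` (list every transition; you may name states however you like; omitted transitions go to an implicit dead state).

start=S0 accept=S0,S1 S0-0->S0 S0-1->S1 S1-0->S0 S1-1->S2 S2-0->S2 S2-1->S2

Track partial matches of the forbidden pattern `11`. State S2 is a dead state reached once `11` has occurred; every other state accepts. S0 means no part of `11` is currently matched.
3 states suffice.
        0   1  
>* S0   S0  S1 
 * S1   S0  S2 
   S2   S2  S2 
(> = start, * = accepting)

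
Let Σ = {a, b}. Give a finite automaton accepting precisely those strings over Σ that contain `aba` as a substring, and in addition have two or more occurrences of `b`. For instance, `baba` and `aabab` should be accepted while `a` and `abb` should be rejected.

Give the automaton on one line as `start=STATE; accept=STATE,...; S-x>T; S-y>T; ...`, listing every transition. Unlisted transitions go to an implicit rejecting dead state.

Build one automaton per condition and run them in lockstep. One (4 states) tracks whether and how much of `aba` has been seen; the other (4 states) tracks the count of `b`s, saturating at 3. Each combined state is a pair, one component from each; accept when both components accept. Minimizing collapses redundant product states.
With 8 states:
        a   b  
>  q0   q1  q2 
   q1   q1  q3 
   q2   q4  q2 
   q3   q5  q2 
   q4   q4  q6 
   q5   q5  q7 
   q6   q7  q2 
 * q7   q7  q7 
(> = start, * = accepting)

start=q0; accept=q7; q0-a>q1; q0-b>q2; q1-a>q1; q1-b>q3; q2-a>q4; q2-b>q2; q3-a>q5; q3-b>q2; q4-a>q4; q4-b>q6; q5-a>q5; q5-b>q7; q6-a>q7; q6-b>q2; q7-a>q7; q7-b>q7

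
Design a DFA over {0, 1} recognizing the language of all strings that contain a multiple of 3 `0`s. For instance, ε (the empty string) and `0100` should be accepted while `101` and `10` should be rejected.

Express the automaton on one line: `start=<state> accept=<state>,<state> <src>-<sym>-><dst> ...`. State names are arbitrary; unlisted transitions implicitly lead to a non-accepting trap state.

The only thing that matters is how many `0`s have appeared, reduced mod 3. Use one state per residue: S0 for 0, …, S2 for 2. Reading `0` moves to the next residue; anything else stays put. S0 is accepting.
3 states suffice.
        0   1  
>* S0   S1  S0 
   S1   S2  S1 
   S2   S0  S2 
(> = start, * = accepting)

start=S0 accept=S0 S0-0->S1 S0-1->S0 S1-0->S2 S1-1->S1 S2-0->S0 S2-1->S2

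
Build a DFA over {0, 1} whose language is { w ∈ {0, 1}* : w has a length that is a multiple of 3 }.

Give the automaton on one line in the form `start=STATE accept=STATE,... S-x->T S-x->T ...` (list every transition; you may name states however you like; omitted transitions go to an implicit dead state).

start=q0 accept=q0 q0-0->q1 q0-1->q1 q1-0->q2 q1-1->q2 q2-0->q0 q2-1->q0

Count input length modulo 3: every symbol advances one step around the cycle q0 → q1 → q2 → q0. Accept at q0.
        0   1  
>* q0   q1  q1 
   q1   q2  q2 
   q2   q0  q0 
(> = start, * = accepting)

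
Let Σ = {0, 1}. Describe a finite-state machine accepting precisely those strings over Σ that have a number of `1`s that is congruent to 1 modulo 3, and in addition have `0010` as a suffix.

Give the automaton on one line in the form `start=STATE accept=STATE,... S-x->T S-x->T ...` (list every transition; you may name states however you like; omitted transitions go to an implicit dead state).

start=q0 accept=q9 q0-0->q1 q0-1->q2 q1-0->q3 q1-1->q2 q2-0->q4 q2-1->q5 q3-0->q3 q3-1->q6 q4-0->q7 q4-1->q5 q5-0->q8 q5-1->q0 q6-0->q9 q6-1->q5 q7-0->q7 q7-1->q10 q8-0->q11 q8-1->q0 q9-0->q7 q9-1->q5 q10-0->q12 q10-1->q0 q11-0->q11 q11-1->q13 q12-0->q11 q12-1->q0 q13-0->q14 q13-1->q2 q14-0->q3 q14-1->q2

Handle the two conditions separately and then intersect. The first has 3 states tracking the count of `1`s modulo 3; the second has 5 states tracking how much of the suffix `0010` has currently been matched. A product state is a pair (one from each), accepting exactly when both do.
With 15 states:
          0    1  
>  q0     q1   q2 
   q1     q3   q2 
   q2     q4   q5 
   q3     q3   q6 
   q4     q7   q5 
   q5     q8   q0 
   q6     q9   q5 
   q7     q7  q10 
   q8    q11   q0 
 * q9     q7   q5 
   q10   q12   q0 
   q11   q11  q13 
   q12   q11   q0 
   q13   q14   q2 
   q14    q3   q2 
(> = start, * = accepting)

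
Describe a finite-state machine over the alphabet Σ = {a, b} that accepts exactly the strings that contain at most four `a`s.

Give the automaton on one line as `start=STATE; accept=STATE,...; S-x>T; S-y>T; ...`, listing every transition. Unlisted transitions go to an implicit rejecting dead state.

start=q0; accept=q0,q1,q2,q3,q4; q0-a>q1; q0-b>q0; q1-a>q2; q1-b>q1; q2-a>q3; q2-b>q2; q3-a>q4; q3-b>q3; q4-a>q5; q4-b>q4; q5-a>q5; q5-b>q5

Only the number of `a`s matters, and only up to 5. Make a chain q0 → q1 → q2 → q3 → q4 → q5 advanced by each `a` (with q5 absorbing); every other symbol self-loops. The accepting set is {q0, q1, q2, q3, q4}.
With 6 states:
        a   b  
>* q0   q1  q0 
 * q1   q2  q1 
 * q2   q3  q2 
 * q3   q4  q3 
 * q4   q5  q4 
   q5   q5  q5 
(> = start, * = accepting)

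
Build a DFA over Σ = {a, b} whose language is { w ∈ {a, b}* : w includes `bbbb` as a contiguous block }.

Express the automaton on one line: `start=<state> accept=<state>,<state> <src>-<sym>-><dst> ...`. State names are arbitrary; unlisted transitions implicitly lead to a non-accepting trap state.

start=S0 accept=S4 S0-a->S0 S0-b->S1 S1-a->S0 S1-b->S2 S2-a->S0 S2-b->S3 S3-a->S0 S3-b->S4 S4-a->S4 S4-b->S4

Track how much of `bbbb` has been matched so far: state S0 is no progress, S4 is the absorbing accept state reached once `bbbb` has occurred. Intermediate states record partial matches; on a mismatch, fall back to the longest reusable overlap.
A 5-state machine:
        a   b  
>  S0   S0  S1 
   S1   S0  S2 
   S2   S0  S3 
   S3   S0  S4 
 * S4   S4  S4 
(> = start, * = accepting)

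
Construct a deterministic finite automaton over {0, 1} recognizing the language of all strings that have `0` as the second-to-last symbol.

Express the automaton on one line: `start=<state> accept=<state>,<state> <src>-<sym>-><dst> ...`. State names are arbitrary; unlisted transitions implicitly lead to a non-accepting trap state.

start=q0 accept=q3,q4 q0-0->q1 q0-1->q2 q1-0->q3 q1-1->q4 q2-0->q5 q2-1->q6 q3-0->q3 q3-1->q4 q4-0->q5 q4-1->q6 q5-0->q3 q5-1->q4 q6-0->q5 q6-1->q6

Because acceptance depends on a position counted from the end, the machine has to buffer the most recent 2 symbols. Make each state the string of the last up-to-2 symbols read; on input `x` shift the window left and append `x`. Accept when the buffered window has length 2 and begins with `0`.
        0   1  
>  q0   q1  q2 
   q1   q3  q4 
   q2   q5  q6 
 * q3   q3  q4 
 * q4   q5  q6 
   q5   q3  q4 
   q6   q5  q6 
(> = start, * = accepting)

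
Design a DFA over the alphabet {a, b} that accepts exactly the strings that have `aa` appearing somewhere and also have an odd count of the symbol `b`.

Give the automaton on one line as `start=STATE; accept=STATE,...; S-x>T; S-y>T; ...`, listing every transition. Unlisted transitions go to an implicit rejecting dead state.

start=q0; accept=q5; q0-a>q1; q0-b>q2; q1-a>q3; q1-b>q2; q2-a>q4; q2-b>q0; q3-a>q3; q3-b>q5; q4-a>q5; q4-b>q0; q5-a>q5; q5-b>q3

Handle the two conditions separately and then intersect. One (3 states) tracks whether and how much of `aa` has been seen; the other (2 states) tracks the count of `b`s modulo 2. Each combined state is a pair, one component from each; accept when both components accept.
A 6-state machine:
        a   b  
>  q0   q1  q2 
   q1   q3  q2 
   q2   q4  q0 
   q3   q3  q5 
   q4   q5  q0 
 * q5   q5  q3 
(> = start, * = accepting)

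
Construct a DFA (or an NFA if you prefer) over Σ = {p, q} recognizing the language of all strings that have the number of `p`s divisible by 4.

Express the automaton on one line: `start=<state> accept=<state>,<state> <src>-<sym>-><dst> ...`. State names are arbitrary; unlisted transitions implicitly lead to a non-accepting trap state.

start=s0 accept=s0 s0-p->s1 s0-q->s0 s1-p->s2 s1-q->s1 s2-p->s3 s2-q->s2 s3-p->s0 s3-q->s3

The only thing that matters is how many `p`s have appeared, reduced mod 4. Use one state per residue: s0 for 0, …, s3 for 3. Reading `p` moves to the next residue; anything else stays put. s0 is accepting.
4 states suffice.
        p   q  
>* s0   s1  s0 
   s1   s2  s1 
   s2   s3  s2 
   s3   s0  s3 
(> = start, * = accepting)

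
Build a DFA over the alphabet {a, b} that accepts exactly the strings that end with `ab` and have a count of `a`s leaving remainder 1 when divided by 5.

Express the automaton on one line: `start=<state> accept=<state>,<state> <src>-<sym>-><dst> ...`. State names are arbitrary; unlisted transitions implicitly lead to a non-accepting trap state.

Handle the two conditions separately and then intersect. The first has 3 states tracking how much of the suffix `ab` has currently been matched; the second has 5 states tracking the count of `a`s modulo 5. A product state is a pair (one from each), accepting exactly when both do. Equivalent product states are then merged.
A 7-state machine:
        a   b  
>  S0   S1  S0 
   S1   S2  S3 
   S2   S4  S2 
 * S3   S2  S5 
   S4   S6  S4 
   S5   S2  S5 
   S6   S0  S6 
(> = start, * = accepting)

start=S0 accept=S3 S0-a->S1 S0-b->S0 S1-a->S2 S1-b->S3 S2-a->S4 S2-b->S2 S3-a->S2 S3-b->S5 S4-a->S6 S4-b->S4 S5-a->S2 S5-b->S5 S6-a->S0 S6-b->S6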